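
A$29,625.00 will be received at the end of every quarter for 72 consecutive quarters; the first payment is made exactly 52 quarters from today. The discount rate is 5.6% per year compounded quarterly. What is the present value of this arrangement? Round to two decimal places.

Ordinary annuity of 72 payments, first payment at period 52.
Periodic rate r = 0.056/4 per quarter; n is counted in quarters.
The ordinary-annuity PV formula values the stream one period before the first payment (period 51); discount that back 51 periods:
PV₀ = 29,625 × [1 − (1+r)^−72] / r × (1+r)^−51 = A$658,641.96

A$658,641.96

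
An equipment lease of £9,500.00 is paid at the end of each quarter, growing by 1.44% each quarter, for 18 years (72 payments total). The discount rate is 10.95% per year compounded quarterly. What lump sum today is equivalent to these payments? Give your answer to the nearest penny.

£438,956.97

Periodic rate r = 0.1095/4 per quarter; n is counted in quarters.
Growing ordinary annuity: PV = PMT₁ × [1 − ((1+g)/(1+r))^n] / (r − g) = 9,500 × [1 − ((1+0.0144)/(1+r))^72] / (r − 0.0144) = £438,956.97.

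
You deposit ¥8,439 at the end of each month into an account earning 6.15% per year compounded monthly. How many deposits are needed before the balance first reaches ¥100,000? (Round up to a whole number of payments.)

Periodic rate r = 0.0615/12 per month; n is counted in months.
Ordinary annuity FV: 100,000 = 8,439 × [((1+r)^n − 1)/r].
(1+r)^n = 1 + 100,000 × r / 8,439, so n = ln(1 + 100,000·r/8,439) / ln(1+r) = 11.53.
Round up to a whole number of payments: n = 12.

12 payments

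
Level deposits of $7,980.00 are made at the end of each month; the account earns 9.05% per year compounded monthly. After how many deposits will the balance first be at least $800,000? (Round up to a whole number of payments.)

75 payments

Periodic rate r = 0.0905/12 per month; n is counted in months.
Ordinary annuity FV: 800,000 = 7,980 × [((1+r)^n − 1)/r].
(1+r)^n = 1 + 800,000 × r / 7,980, so n = ln(1 + 800,000·r/7,980) / ln(1+r) = 74.94.
Round up to a whole number of payments: n = 75.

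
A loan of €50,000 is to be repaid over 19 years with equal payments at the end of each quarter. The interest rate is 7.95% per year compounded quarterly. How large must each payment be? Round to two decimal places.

Level ordinary annuity; solve PV = PMT × [(1 − (1+r)^−n)/r] for PMT.
Periodic rate r = 0.0795/4 per quarter; n is counted in quarters.
With n = 76: PMT = 50,000 / ([(1 − (1+r)^−n)/r]) = €1,280.76

€1,280.76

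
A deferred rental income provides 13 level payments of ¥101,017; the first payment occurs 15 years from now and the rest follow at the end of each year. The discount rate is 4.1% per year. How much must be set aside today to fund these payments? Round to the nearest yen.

Ordinary annuity of 13 payments, first payment at period 15.
Periodic rate r = 0.041 per year.
The ordinary-annuity PV formula values the stream one period before the first payment (period 14); discount that back 14 periods:
PV₀ = 101,017 × [1 − (1+r)^−13] / r × (1+r)^−14 = ¥571,176

¥571,176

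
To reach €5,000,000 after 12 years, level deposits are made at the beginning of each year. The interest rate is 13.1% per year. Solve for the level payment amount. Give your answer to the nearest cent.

€171,301.84

Level annuity due; solve FV = PMT × [((1+r)^n − 1)/r] × (1+r) for PMT.
Periodic rate r = 0.131 per year.
With n = 12: PMT = 5,000,000 / ([((1+r)^n − 1)/r] × (1+r)) = €171,301.84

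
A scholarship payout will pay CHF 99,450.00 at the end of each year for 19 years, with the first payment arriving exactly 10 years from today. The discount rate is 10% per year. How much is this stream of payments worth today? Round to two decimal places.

Ordinary annuity of 19 payments, first payment at period 10.
Periodic rate r = 0.1 per year.
The ordinary-annuity PV formula values the stream one period before the first payment (period 9); discount that back 9 periods:
PV₀ = 99,450 × [1 − (1+r)^−19] / r × (1+r)^−9 = CHF 352,803.12

CHF 352,803.12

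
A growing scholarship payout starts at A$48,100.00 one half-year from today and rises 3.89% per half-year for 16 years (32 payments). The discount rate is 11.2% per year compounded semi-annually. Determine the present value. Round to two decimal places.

A$1,144,606.54

Periodic rate r = 0.112/2 per half-year; n is counted in half-years.
Growing ordinary annuity: PV = PMT₁ × [1 − ((1+g)/(1+r))^n] / (r − g) = 48,100 × [1 − ((1+0.0389)/(1+r))^32] / (r − 0.0389) = A$1,144,606.54.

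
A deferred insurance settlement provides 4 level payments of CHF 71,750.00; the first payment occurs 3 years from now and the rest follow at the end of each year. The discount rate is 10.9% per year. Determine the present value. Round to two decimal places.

CHF 181,380.63

Ordinary annuity of 4 payments, first payment at period 3.
Periodic rate r = 0.109 per year.
The ordinary-annuity PV formula values the stream one period before the first payment (period 2); discount that back 2 periods:
PV₀ = 71,750 × [1 − (1+r)^−4] / r × (1+r)^−2 = CHF 181,380.63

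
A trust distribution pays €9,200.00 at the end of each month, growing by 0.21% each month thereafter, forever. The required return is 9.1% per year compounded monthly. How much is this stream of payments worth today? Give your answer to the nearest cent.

€1,677,811.55

Periodic rate r = 0.091/12 per month.
Growing perpetuity (Gordon): PV = PMT₁ / (r − g) = 9,200 / (r − 0.0021) = €1,677,811.55.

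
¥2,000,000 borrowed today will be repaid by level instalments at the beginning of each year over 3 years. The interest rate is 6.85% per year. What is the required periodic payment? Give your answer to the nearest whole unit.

¥711,292

Level annuity due; solve PV = PMT × [(1 − (1+r)^−n)/r] × (1+r) for PMT.
Periodic rate r = 0.0685 per year.
With n = 3: PMT = 2,000,000 / ([(1 − (1+r)^−n)/r] × (1+r)) = ¥711,292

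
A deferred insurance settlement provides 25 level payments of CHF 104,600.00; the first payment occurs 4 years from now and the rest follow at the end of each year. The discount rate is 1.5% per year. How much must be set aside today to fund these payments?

CHF 2,072,598.40

Ordinary annuity of 25 payments, first payment at period 4.
Periodic rate r = 0.015 per year.
The ordinary-annuity PV formula values the stream one period before the first payment (period 3); discount that back 3 periods:
PV₀ = 104,600 × [1 − (1+r)^−25] / r × (1+r)^−3 = CHF 2,072,598.40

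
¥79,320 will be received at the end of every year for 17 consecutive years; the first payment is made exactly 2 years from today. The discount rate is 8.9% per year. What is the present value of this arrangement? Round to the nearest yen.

¥626,315

Ordinary annuity of 17 payments, first payment at period 2.
Periodic rate r = 0.089 per year.
The ordinary-annuity PV formula values the stream one period before the first payment (period 1); discount that back 1 periods:
PV₀ = 79,320 × [1 − (1+r)^−17] / r × (1+r)^−1 = ¥626,315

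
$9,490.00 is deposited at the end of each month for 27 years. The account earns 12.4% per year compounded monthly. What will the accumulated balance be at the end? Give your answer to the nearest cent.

This is an ordinary annuity: 324 deposits of $9,490.00 at the end of each month.
Periodic rate r = 0.124/12 per month; n is counted in months.
FV = PMT × [((1+r)^n − 1)/r] = 9,490 × [(1+r)^324 − 1] / r = $24,760,880.16

$24,760,880.16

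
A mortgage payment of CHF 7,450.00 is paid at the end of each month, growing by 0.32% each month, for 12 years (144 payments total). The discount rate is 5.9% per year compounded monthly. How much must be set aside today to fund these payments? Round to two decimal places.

CHF 947,096.85

Periodic rate r = 0.059/12 per month; n is counted in months.
Growing ordinary annuity: PV = PMT₁ × [1 − ((1+g)/(1+r))^n] / (r − g) = 7,450 × [1 − ((1+0.0032)/(1+r))^144] / (r − 0.0032) = CHF 947,096.85.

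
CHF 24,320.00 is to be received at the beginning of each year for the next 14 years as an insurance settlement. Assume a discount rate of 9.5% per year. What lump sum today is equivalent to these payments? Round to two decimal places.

This is an annuity due: 14 payments of CHF 24,320.00 at the beginning of each year.
Periodic rate r = 0.095 per year.
PV = PMT × [(1 − (1+r)^−n)/r] × (1+r) = 24,320 × [1 − (1+r)^−14] / r × (1+r) = CHF 201,641.44

CHF 201,641.44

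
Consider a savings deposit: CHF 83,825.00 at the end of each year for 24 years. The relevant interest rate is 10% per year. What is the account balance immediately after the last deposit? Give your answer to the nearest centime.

CHF 7,418,288.42

This is an ordinary annuity: 24 deposits of CHF 83,825.00 at the end of each year.
Periodic rate r = 0.1 per year.
FV = PMT × [((1+r)^n − 1)/r] = 83,825 × [(1+r)^24 − 1] / r = CHF 7,418,288.42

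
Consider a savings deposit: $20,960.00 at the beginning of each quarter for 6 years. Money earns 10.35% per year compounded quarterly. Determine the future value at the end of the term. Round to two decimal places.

$703,156.73

This is an annuity due: 24 deposits of $20,960.00 at the beginning of each quarter.
Periodic rate r = 0.1035/4 per quarter; n is counted in quarters.
FV = PMT × [((1+r)^n − 1)/r] × (1+r) = 20,960 × [(1+r)^24 − 1] / r × (1+r) = $703,156.73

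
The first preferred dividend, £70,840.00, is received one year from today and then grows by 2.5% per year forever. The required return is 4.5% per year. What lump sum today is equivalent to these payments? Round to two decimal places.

£3,542,000.00

Periodic rate r = 0.045 per year.
Growing perpetuity (Gordon): PV = PMT₁ / (r − g) = 70,840 / (r − 0.025) = £3,542,000.00.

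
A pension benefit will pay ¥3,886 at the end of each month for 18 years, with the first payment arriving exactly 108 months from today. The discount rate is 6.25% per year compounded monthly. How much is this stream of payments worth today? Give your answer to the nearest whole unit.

¥288,616

Ordinary annuity of 216 payments, first payment at period 108.
Periodic rate r = 0.0625/12 per month; n is counted in months.
The ordinary-annuity PV formula values the stream one period before the first payment (period 107); discount that back 107 periods:
PV₀ = 3,886 × [1 − (1+r)^−216] / r × (1+r)^−107 = ¥288,616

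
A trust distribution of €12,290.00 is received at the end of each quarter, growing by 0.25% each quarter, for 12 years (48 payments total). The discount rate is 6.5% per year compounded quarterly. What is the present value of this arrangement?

€429,011.17

Periodic rate r = 0.065/4 per quarter; n is counted in quarters.
Growing ordinary annuity: PV = PMT₁ × [1 − ((1+g)/(1+r))^n] / (r − g) = 12,290 × [1 − ((1+0.0025)/(1+r))^48] / (r − 0.0025) = €429,011.17.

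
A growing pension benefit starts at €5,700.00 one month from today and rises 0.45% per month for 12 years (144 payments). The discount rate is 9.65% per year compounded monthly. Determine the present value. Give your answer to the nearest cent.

€639,891.19

Periodic rate r = 0.0965/12 per month; n is counted in months.
Growing ordinary annuity: PV = PMT₁ × [1 − ((1+g)/(1+r))^n] / (r − g) = 5,700 × [1 − ((1+0.0045)/(1+r))^144] / (r − 0.0045) = €639,891.19.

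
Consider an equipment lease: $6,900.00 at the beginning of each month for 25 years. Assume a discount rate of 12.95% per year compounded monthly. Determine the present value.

$620,464.01

This is an annuity due: 300 payments of $6,900.00 at the beginning of each month.
Periodic rate r = 0.1295/12 per month; n is counted in months.
PV = PMT × [(1 − (1+r)^−n)/r] × (1+r) = 6,900 × [1 − (1+r)^−300] / r × (1+r) = $620,464.01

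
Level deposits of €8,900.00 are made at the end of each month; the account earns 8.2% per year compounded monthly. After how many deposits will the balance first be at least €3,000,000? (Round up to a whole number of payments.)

Periodic rate r = 0.082/12 per month; n is counted in months.
Ordinary annuity FV: 3,000,000 = 8,900 × [((1+r)^n − 1)/r].
(1+r)^n = 1 + 3,000,000 × r / 8,900, so n = ln(1 + 3,000,000·r/8,900) / ln(1+r) = 175.47.
Round up to a whole number of payments: n = 176.

176 payments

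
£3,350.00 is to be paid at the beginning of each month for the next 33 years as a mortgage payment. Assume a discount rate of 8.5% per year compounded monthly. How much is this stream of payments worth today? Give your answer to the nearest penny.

This is an annuity due: 396 payments of £3,350.00 at the beginning of each month.
Periodic rate r = 0.085/12 per month; n is counted in months.
PV = PMT × [(1 − (1+r)^−n)/r] × (1+r) = 3,350 × [1 − (1+r)^−396] / r × (1+r) = £447,185.97

£447,185.97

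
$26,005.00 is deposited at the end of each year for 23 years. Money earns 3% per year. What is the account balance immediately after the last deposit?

$843,937.24

This is an ordinary annuity: 23 deposits of $26,005.00 at the end of each year.
Periodic rate r = 0.03 per year.
FV = PMT × [((1+r)^n − 1)/r] = 26,005 × [(1+r)^23 − 1] / r = $843,937.24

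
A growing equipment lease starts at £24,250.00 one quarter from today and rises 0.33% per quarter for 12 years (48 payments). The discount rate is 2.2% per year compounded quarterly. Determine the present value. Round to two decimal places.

Periodic rate r = 0.022/4 per quarter; n is counted in quarters.
Growing ordinary annuity: PV = PMT₁ × [1 − ((1+g)/(1+r))^n] / (r − g) = 24,250 × [1 − ((1+0.0033)/(1+r))^48] / (r − 0.0033) = £1,100,059.44.

£1,100,059.44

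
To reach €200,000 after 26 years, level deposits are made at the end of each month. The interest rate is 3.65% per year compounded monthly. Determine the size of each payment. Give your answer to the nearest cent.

Level ordinary annuity; solve FV = PMT × [((1+r)^n − 1)/r] for PMT.
Periodic rate r = 0.0365/12 per month; n is counted in months.
With n = 312: PMT = 200,000 / ([((1+r)^n − 1)/r]) = €385.17

€385.17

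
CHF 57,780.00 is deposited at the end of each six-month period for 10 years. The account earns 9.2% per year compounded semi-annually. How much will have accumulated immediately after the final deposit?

This is an ordinary annuity: 20 deposits of CHF 57,780.00 at the end of each six-month period.
Periodic rate r = 0.092/2 per half-year; n is counted in half-years.
FV = PMT × [((1+r)^n − 1)/r] = 57,780 × [(1+r)^20 − 1] / r = CHF 1,831,743.14

CHF 1,831,743.14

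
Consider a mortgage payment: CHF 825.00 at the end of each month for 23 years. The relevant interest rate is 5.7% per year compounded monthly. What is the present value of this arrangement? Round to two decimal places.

This is an ordinary annuity: 276 payments of CHF 825.00 at the end of each month.
Periodic rate r = 0.057/12 per month; n is counted in months.
PV = PMT × [(1 − (1+r)^−n)/r] = 825 × [1 − (1+r)^−276] / r = CHF 126,722.03

CHF 126,722.03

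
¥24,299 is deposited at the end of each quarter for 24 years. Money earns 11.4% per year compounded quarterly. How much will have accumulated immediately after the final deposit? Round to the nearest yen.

This is an ordinary annuity: 96 deposits of ¥24,299 at the end of each quarter.
Periodic rate r = 0.114/4 per quarter; n is counted in quarters.
FV = PMT × [((1+r)^n − 1)/r] = 24,299 × [(1+r)^96 − 1] / r = ¥11,805,137

¥11,805,137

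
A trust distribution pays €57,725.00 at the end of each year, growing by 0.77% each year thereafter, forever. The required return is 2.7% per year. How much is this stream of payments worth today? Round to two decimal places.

€2,990,932.64

Periodic rate r = 0.027 per year.
Growing perpetuity (Gordon): PV = PMT₁ / (r − g) = 57,725 / (r − 0.0077) = €2,990,932.64.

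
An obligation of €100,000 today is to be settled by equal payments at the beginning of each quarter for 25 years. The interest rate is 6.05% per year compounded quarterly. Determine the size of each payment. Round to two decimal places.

€1,917.26

Level annuity due; solve PV = PMT × [(1 − (1+r)^−n)/r] × (1+r) for PMT.
Periodic rate r = 0.0605/4 per quarter; n is counted in quarters.
With n = 100: PMT = 100,000 / ([(1 − (1+r)^−n)/r] × (1+r)) = €1,917.26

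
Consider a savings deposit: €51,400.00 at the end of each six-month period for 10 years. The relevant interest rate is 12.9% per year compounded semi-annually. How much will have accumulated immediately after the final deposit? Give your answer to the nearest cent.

This is an ordinary annuity: 20 deposits of €51,400.00 at the end of each six-month period.
Periodic rate r = 0.129/2 per half-year; n is counted in half-years.
FV = PMT × [((1+r)^n − 1)/r] = 51,400 × [(1+r)^20 − 1] / r = €1,984,841.96

€1,984,841.96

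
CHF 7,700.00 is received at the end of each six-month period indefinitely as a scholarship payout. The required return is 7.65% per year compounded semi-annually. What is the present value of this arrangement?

CHF 201,307.19

Periodic rate r = 0.0765/2 per half-year.
Level perpetuity: PV = PMT / r = 7,700 / (0.0765/2) = CHF 201,307.19.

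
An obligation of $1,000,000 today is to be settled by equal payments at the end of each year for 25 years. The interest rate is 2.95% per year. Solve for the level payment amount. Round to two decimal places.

$57,108.40

Level ordinary annuity; solve PV = PMT × [(1 − (1+r)^−n)/r] for PMT.
Periodic rate r = 0.0295 per year.
With n = 25: PMT = 1,000,000 / ([(1 − (1+r)^−n)/r]) = $57,108.40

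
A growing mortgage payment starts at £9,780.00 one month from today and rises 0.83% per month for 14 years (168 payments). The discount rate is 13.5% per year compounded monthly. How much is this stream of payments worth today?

£1,285,871.74

Periodic rate r = 0.135/12 per month; n is counted in months.
Growing ordinary annuity: PV = PMT₁ × [1 − ((1+g)/(1+r))^n] / (r − g) = 9,780 × [1 − ((1+0.0083)/(1+r))^168] / (r − 0.0083) = £1,285,871.74.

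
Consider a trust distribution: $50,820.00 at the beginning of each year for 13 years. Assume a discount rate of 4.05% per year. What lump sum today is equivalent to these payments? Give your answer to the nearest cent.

This is an annuity due: 13 payments of $50,820.00 at the beginning of each year.
Periodic rate r = 0.0405 per year.
PV = PMT × [(1 − (1+r)^−n)/r] × (1+r) = 50,820 × [1 − (1+r)^−13] / r × (1+r) = $526,388.74

$526,388.74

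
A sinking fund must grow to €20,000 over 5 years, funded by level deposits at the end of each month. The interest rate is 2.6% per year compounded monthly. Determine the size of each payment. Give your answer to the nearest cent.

€312.50

Level ordinary annuity; solve FV = PMT × [((1+r)^n − 1)/r] for PMT.
Periodic rate r = 0.026/12 per month; n is counted in months.
With n = 60: PMT = 20,000 / ([((1+r)^n − 1)/r]) = €312.50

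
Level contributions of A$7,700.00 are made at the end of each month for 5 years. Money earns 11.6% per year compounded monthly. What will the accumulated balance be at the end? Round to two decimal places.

This is an ordinary annuity: 60 deposits of A$7,700.00 at the end of each month.
Periodic rate r = 0.116/12 per month; n is counted in months.
FV = PMT × [((1+r)^n − 1)/r] = 7,700 × [(1+r)^60 − 1] / r = A$622,163.07

A$622,163.07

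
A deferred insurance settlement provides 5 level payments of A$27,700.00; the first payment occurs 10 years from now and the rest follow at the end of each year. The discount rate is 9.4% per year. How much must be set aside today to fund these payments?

A$47,505.20

Ordinary annuity of 5 payments, first payment at period 10.
Periodic rate r = 0.094 per year.
The ordinary-annuity PV formula values the stream one period before the first payment (period 9); discount that back 9 periods:
PV₀ = 27,700 × [1 − (1+r)^−5] / r × (1+r)^−9 = A$47,505.20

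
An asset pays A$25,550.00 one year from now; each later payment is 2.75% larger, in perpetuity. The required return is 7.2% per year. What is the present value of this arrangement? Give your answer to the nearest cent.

A$574,157.30

Periodic rate r = 0.072 per year.
Growing perpetuity (Gordon): PV = PMT₁ / (r − g) = 25,550 / (r − 0.0275) = A$574,157.30.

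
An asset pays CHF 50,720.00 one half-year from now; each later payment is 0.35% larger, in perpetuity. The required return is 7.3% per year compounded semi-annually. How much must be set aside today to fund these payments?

CHF 1,536,969.70

Periodic rate r = 0.073/2 per half-year.
Growing perpetuity (Gordon): PV = PMT₁ / (r − g) = 50,720 / (r − 0.0035) = CHF 1,536,969.70.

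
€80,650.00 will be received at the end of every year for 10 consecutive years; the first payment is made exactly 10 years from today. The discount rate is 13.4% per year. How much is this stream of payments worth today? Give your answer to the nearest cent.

Ordinary annuity of 10 payments, first payment at period 10.
Periodic rate r = 0.134 per year.
The ordinary-annuity PV formula values the stream one period before the first payment (period 9); discount that back 9 periods:
PV₀ = 80,650 × [1 − (1+r)^−10] / r × (1+r)^−9 = €138,891.71

€138,891.71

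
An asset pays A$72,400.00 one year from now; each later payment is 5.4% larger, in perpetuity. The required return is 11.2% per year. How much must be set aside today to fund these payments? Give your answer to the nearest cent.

Periodic rate r = 0.112 per year.
Growing perpetuity (Gordon): PV = PMT₁ / (r − g) = 72,400 / (r − 0.054) = A$1,248,275.86.

A$1,248,275.86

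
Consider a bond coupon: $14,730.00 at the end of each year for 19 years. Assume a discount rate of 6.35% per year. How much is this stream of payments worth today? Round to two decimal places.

This is an ordinary annuity: 19 payments of $14,730.00 at the end of each year.
Periodic rate r = 0.0635 per year.
PV = PMT × [(1 − (1+r)^−n)/r] = 14,730 × [1 − (1+r)^−19] / r = $159,954.55

$159,954.55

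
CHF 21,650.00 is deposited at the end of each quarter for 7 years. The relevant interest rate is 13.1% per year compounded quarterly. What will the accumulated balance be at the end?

This is an ordinary annuity: 28 deposits of CHF 21,650.00 at the end of each quarter.
Periodic rate r = 0.131/4 per quarter; n is counted in quarters.
FV = PMT × [((1+r)^n − 1)/r] = 21,650 × [(1+r)^28 − 1] / r = CHF 968,648.68

CHF 968,648.68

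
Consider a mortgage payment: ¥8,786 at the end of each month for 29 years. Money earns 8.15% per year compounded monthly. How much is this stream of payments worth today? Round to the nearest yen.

¥1,170,948

This is an ordinary annuity: 348 payments of ¥8,786 at the end of each month.
Periodic rate r = 0.0815/12 per month; n is counted in months.
PV = PMT × [(1 − (1+r)^−n)/r] = 8,786 × [1 − (1+r)^−348] / r = ¥1,170,948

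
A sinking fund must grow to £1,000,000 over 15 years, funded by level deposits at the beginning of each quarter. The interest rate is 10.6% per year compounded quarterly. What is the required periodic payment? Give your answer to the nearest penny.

£6,787.81

Level annuity due; solve FV = PMT × [((1+r)^n − 1)/r] × (1+r) for PMT.
Periodic rate r = 0.106/4 per quarter; n is counted in quarters.
With n = 60: PMT = 1,000,000 / ([((1+r)^n − 1)/r] × (1+r)) = £6,787.81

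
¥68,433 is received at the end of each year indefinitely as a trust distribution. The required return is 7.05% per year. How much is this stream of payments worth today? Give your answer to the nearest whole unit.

¥970,681

Periodic rate r = 0.0705 per year.
Level perpetuity: PV = PMT / r = 68,433 / (0.0705) = ¥970,681.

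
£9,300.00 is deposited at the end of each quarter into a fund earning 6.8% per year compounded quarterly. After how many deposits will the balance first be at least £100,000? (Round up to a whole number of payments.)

Periodic rate r = 0.068/4 per quarter; n is counted in quarters.
Ordinary annuity FV: 100,000 = 9,300 × [((1+r)^n − 1)/r].
(1+r)^n = 1 + 100,000 × r / 9,300, so n = ln(1 + 100,000·r/9,300) / ln(1+r) = 9.96.
Round up to a whole number of payments: n = 10.

10 payments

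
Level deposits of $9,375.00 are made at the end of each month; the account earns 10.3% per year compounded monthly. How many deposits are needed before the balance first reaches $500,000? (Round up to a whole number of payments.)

Periodic rate r = 0.103/12 per month; n is counted in months.
Ordinary annuity FV: 500,000 = 9,375 × [((1+r)^n − 1)/r].
(1+r)^n = 1 + 500,000 × r / 9,375, so n = ln(1 + 500,000·r/9,375) / ln(1+r) = 44.10.
Round up to a whole number of payments: n = 45.

45 payments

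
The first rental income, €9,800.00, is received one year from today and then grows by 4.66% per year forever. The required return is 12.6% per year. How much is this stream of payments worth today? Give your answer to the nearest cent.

Periodic rate r = 0.126 per year.
Growing perpetuity (Gordon): PV = PMT₁ / (r − g) = 9,800 / (r − 0.0466) = €123,425.69.

€123,425.69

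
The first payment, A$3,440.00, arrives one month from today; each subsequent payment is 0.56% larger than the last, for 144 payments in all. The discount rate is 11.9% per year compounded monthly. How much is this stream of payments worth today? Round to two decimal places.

Periodic rate r = 0.119/12 per month; n is counted in months.
Growing ordinary annuity: PV = PMT₁ × [1 − ((1+g)/(1+r))^n] / (r − g) = 3,440 × [1 − ((1+0.0056)/(1+r))^144] / (r − 0.0056) = A$366,849.90.

A$366,849.90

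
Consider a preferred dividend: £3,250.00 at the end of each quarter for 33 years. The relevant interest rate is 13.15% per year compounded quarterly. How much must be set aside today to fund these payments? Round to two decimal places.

This is an ordinary annuity: 132 payments of £3,250.00 at the end of each quarter.
Periodic rate r = 0.1315/4 per quarter; n is counted in quarters.
PV = PMT × [(1 − (1+r)^−n)/r] = 3,250 × [1 − (1+r)^−132] / r = £97,476.66

£97,476.66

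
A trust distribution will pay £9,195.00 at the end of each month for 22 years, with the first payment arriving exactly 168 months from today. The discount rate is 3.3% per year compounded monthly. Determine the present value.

Ordinary annuity of 264 payments, first payment at period 168.
Periodic rate r = 0.033/12 per month; n is counted in months.
The ordinary-annuity PV formula values the stream one period before the first payment (period 167); discount that back 167 periods:
PV₀ = 9,195 × [1 − (1+r)^−264] / r × (1+r)^−167 = £1,089,986.05

£1,089,986.05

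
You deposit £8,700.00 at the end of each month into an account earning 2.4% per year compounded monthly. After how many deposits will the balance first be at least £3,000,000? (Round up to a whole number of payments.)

263 payments

Periodic rate r = 0.024/12 per month; n is counted in months.
Ordinary annuity FV: 3,000,000 = 8,700 × [((1+r)^n − 1)/r].
(1+r)^n = 1 + 3,000,000 × r / 8,700, so n = ln(1 + 3,000,000·r/8,700) / ln(1+r) = 262.52.
Round up to a whole number of payments: n = 263.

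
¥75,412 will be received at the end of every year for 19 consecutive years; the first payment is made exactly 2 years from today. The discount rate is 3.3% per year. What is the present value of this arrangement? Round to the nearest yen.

Ordinary annuity of 19 payments, first payment at period 2.
Periodic rate r = 0.033 per year.
The ordinary-annuity PV formula values the stream one period before the first payment (period 1); discount that back 1 periods:
PV₀ = 75,412 × [1 − (1+r)^−19] / r × (1+r)^−1 = ¥1,018,441

¥1,018,441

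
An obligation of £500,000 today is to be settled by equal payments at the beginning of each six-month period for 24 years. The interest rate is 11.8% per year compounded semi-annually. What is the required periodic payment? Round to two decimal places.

£29,755.64

Level annuity due; solve PV = PMT × [(1 − (1+r)^−n)/r] × (1+r) for PMT.
Periodic rate r = 0.118/2 per half-year; n is counted in half-years.
With n = 48: PMT = 500,000 / ([(1 − (1+r)^−n)/r] × (1+r)) = £29,755.64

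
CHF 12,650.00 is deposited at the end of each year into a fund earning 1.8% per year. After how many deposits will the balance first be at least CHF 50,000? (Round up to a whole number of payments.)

4 payments

Periodic rate r = 0.018 per year.
Ordinary annuity FV: 50,000 = 12,650 × [((1+r)^n − 1)/r].
(1+r)^n = 1 + 50,000 × r / 12,650, so n = ln(1 + 50,000·r/12,650) / ln(1+r) = 3.85.
Round up to a whole number of payments: n = 4.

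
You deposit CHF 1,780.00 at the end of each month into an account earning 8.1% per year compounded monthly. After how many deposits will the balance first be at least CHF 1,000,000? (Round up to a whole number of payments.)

Periodic rate r = 0.081/12 per month; n is counted in months.
Ordinary annuity FV: 1,000,000 = 1,780 × [((1+r)^n − 1)/r].
(1+r)^n = 1 + 1,000,000 × r / 1,780, so n = ln(1 + 1,000,000·r/1,780) / ln(1+r) = 232.93.
Round up to a whole number of payments: n = 233.

233 payments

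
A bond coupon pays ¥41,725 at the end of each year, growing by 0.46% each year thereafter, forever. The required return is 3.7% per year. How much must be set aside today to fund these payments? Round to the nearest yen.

¥1,287,809

Periodic rate r = 0.037 per year.
Growing perpetuity (Gordon): PV = PMT₁ / (r − g) = 41,725 / (r − 0.0046) = ¥1,287,809.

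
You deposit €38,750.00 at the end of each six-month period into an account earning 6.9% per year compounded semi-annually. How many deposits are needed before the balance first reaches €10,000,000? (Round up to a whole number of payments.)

68 payments

Periodic rate r = 0.069/2 per half-year; n is counted in half-years.
Ordinary annuity FV: 10,000,000 = 38,750 × [((1+r)^n − 1)/r].
(1+r)^n = 1 + 10,000,000 × r / 38,750, so n = ln(1 + 10,000,000·r/38,750) / ln(1+r) = 67.60.
Round up to a whole number of payments: n = 68.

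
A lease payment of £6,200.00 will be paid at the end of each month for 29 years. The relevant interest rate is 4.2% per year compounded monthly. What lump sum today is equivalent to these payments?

£1,246,286.87

This is an ordinary annuity: 348 payments of £6,200.00 at the end of each month.
Periodic rate r = 0.042/12 per month; n is counted in months.
PV = PMT × [(1 − (1+r)^−n)/r] = 6,200 × [1 − (1+r)^−348] / r = £1,246,286.87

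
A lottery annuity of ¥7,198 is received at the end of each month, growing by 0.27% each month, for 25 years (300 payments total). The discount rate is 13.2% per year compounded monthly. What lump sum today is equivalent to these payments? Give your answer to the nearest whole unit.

¥794,100

Periodic rate r = 0.132/12 per month; n is counted in months.
Growing ordinary annuity: PV = PMT₁ × [1 − ((1+g)/(1+r))^n] / (r − g) = 7,198 × [1 − ((1+0.0027)/(1+r))^300] / (r − 0.0027) = ¥794,100.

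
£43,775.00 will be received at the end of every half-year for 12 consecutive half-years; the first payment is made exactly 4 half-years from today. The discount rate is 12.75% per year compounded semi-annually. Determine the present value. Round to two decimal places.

Ordinary annuity of 12 payments, first payment at period 4.
Periodic rate r = 0.1275/2 per half-year; n is counted in half-years.
The ordinary-annuity PV formula values the stream one period before the first payment (period 3); discount that back 3 periods:
PV₀ = 43,775 × [1 − (1+r)^−12] / r × (1+r)^−3 = £298,723.44

£298,723.44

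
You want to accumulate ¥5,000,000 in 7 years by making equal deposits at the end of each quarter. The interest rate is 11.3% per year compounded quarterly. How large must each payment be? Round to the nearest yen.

Level ordinary annuity; solve FV = PMT × [((1+r)^n − 1)/r] for PMT.
Periodic rate r = 0.113/4 per quarter; n is counted in quarters.
With n = 28: PMT = 5,000,000 / ([((1+r)^n − 1)/r]) = ¥119,547

¥119,547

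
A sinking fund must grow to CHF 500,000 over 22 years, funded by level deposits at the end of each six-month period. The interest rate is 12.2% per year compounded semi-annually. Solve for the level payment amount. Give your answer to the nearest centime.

Level ordinary annuity; solve FV = PMT × [((1+r)^n − 1)/r] for PMT.
Periodic rate r = 0.122/2 per half-year; n is counted in half-years.
With n = 44: PMT = 500,000 / ([((1+r)^n − 1)/r]) = CHF 2,433.07

CHF 2,433.07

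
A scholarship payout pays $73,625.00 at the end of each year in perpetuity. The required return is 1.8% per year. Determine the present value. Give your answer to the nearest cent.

$4,090,277.78

Periodic rate r = 0.018 per year.
Level perpetuity: PV = PMT / r = 73,625 / (0.018) = $4,090,277.78.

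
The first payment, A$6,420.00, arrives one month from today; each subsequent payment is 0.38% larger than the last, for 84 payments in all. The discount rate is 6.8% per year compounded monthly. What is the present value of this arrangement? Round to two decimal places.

A$496,953.74

Periodic rate r = 0.068/12 per month; n is counted in months.
Growing ordinary annuity: PV = PMT₁ × [1 − ((1+g)/(1+r))^n] / (r − g) = 6,420 × [1 − ((1+0.0038)/(1+r))^84] / (r − 0.0038) = A$496,953.74.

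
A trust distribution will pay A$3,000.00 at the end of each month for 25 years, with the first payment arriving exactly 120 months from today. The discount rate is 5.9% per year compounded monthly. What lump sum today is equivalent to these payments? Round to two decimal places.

A$262,232.75

Ordinary annuity of 300 payments, first payment at period 120.
Periodic rate r = 0.059/12 per month; n is counted in months.
The ordinary-annuity PV formula values the stream one period before the first payment (period 119); discount that back 119 periods:
PV₀ = 3,000 × [1 − (1+r)^−300] / r × (1+r)^−119 = A$262,232.75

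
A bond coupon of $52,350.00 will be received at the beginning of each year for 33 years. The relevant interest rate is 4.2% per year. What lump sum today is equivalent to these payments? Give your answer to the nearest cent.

$964,660.17

This is an annuity due: 33 payments of $52,350.00 at the beginning of each year.
Periodic rate r = 0.042 per year.
PV = PMT × [(1 − (1+r)^−n)/r] × (1+r) = 52,350 × [1 − (1+r)^−33] / r × (1+r) = $964,660.17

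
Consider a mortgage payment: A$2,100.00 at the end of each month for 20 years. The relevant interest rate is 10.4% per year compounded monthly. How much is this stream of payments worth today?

This is an ordinary annuity: 240 payments of A$2,100.00 at the end of each month.
Periodic rate r = 0.104/12 per month; n is counted in months.
PV = PMT × [(1 − (1+r)^−n)/r] = 2,100 × [1 − (1+r)^−240] / r = A$211,763.64

A$211,763.64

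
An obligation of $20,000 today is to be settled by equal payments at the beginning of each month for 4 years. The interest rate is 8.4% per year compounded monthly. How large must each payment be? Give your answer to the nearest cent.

$488.60

Level annuity due; solve PV = PMT × [(1 − (1+r)^−n)/r] × (1+r) for PMT.
Periodic rate r = 0.084/12 per month; n is counted in months.
With n = 48: PMT = 20,000 / ([(1 − (1+r)^−n)/r] × (1+r)) = $488.60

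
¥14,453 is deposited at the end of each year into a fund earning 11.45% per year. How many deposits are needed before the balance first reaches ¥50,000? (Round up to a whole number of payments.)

4 payments

Periodic rate r = 0.1145 per year.
Ordinary annuity FV: 50,000 = 14,453 × [((1+r)^n − 1)/r].
(1+r)^n = 1 + 50,000 × r / 14,453, so n = ln(1 + 50,000·r/14,453) / ln(1+r) = 3.08.
Round up to a whole number of payments: n = 4.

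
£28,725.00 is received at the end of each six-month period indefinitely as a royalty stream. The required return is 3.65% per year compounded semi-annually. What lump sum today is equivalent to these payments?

£1,573,972.60

Periodic rate r = 0.0365/2 per half-year.
Level perpetuity: PV = PMT / r = 28,725 / (0.0365/2) = £1,573,972.60.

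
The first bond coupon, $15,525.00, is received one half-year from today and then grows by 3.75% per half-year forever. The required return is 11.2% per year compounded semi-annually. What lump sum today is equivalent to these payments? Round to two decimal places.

$839,189.19

Periodic rate r = 0.112/2 per half-year.
Growing perpetuity (Gordon): PV = PMT₁ / (r − g) = 15,525 / (r − 0.0375) = $839,189.19.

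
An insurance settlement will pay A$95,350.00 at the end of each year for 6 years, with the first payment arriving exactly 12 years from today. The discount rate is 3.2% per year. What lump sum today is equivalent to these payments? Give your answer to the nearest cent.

A$362,864.54

Ordinary annuity of 6 payments, first payment at period 12.
Periodic rate r = 0.032 per year.
The ordinary-annuity PV formula values the stream one period before the first payment (period 11); discount that back 11 periods:
PV₀ = 95,350 × [1 − (1+r)^−6] / r × (1+r)^−11 = A$362,864.54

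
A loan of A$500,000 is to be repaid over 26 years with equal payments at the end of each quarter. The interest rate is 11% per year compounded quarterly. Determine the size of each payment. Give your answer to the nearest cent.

Level ordinary annuity; solve PV = PMT × [(1 − (1+r)^−n)/r] for PMT.
Periodic rate r = 0.11/4 per quarter; n is counted in quarters.
With n = 104: PMT = 500,000 / ([(1 − (1+r)^−n)/r]) = A$14,620.25

A$14,620.25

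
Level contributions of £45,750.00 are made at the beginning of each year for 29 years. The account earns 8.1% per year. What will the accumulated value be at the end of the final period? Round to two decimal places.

£5,232,986.98

This is an annuity due: 29 deposits of £45,750.00 at the beginning of each year.
Periodic rate r = 0.081 per year.
FV = PMT × [((1+r)^n − 1)/r] × (1+r) = 45,750 × [(1+r)^29 − 1] / r × (1+r) = £5,232,986.98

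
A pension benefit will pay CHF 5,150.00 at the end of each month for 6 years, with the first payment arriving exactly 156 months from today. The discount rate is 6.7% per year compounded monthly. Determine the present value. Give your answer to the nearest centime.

CHF 128,523.81

Ordinary annuity of 72 payments, first payment at period 156.
Periodic rate r = 0.067/12 per month; n is counted in months.
The ordinary-annuity PV formula values the stream one period before the first payment (period 155); discount that back 155 periods:
PV₀ = 5,150 × [1 − (1+r)^−72] / r × (1+r)^−155 = CHF 128,523.81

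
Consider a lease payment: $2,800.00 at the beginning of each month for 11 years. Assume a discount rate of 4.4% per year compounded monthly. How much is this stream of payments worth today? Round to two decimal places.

$293,653.21

This is an annuity due: 132 payments of $2,800.00 at the beginning of each month.
Periodic rate r = 0.044/12 per month; n is counted in months.
PV = PMT × [(1 − (1+r)^−n)/r] × (1+r) = 2,800 × [1 − (1+r)^−132] / r × (1+r) = $293,653.21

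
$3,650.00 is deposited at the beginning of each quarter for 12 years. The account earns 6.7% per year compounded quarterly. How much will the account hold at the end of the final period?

This is an annuity due: 48 deposits of $3,650.00 at the beginning of each quarter.
Periodic rate r = 0.067/4 per quarter; n is counted in quarters.
FV = PMT × [((1+r)^n − 1)/r] × (1+r) = 3,650 × [(1+r)^48 − 1] / r × (1+r) = $270,221.89

$270,221.89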